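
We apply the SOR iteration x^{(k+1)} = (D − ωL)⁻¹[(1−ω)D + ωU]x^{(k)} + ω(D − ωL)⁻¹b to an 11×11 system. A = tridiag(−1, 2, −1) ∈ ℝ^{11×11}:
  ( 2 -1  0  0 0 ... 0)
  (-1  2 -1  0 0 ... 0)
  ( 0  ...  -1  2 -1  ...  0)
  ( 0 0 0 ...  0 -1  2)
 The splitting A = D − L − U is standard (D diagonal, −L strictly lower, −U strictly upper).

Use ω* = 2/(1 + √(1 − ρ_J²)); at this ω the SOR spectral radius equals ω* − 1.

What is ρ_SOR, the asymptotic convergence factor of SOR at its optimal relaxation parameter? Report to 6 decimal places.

B_J for the 11×11 system has eigenvalues cos(kπ/12); ρ_J = cos(π/12) = 0.965926.
√(1−ρ_J²) = |sin(π/12)| = 0.2588190
So ω* = 2/1.2588190 = 1.588791 (Young).
ρ(B_{ω*}) = ω*−1 = 0.588791

ρ_SOR = 0.588791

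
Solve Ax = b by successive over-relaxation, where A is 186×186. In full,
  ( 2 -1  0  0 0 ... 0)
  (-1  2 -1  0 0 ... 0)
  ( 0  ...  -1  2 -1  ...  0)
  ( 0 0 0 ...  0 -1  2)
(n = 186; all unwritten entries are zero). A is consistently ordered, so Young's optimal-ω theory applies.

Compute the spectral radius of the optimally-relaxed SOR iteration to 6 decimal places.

ρ_SOR = 0.966957

ρ_J = max_k |cos(kπ/187)| = cos(π/187) = 0.999859
1 − cos²(π/187) = sin²(π/187) ⇒ √(1−ρ_J²) = sin(π/187) = 0.0167992.
So ω* = 2/1.0167992 = 1.966957 (Young).
At ω = 1.966957 every |λ(B_ω)| = ω−1, so ρ_SOR = 0.966957.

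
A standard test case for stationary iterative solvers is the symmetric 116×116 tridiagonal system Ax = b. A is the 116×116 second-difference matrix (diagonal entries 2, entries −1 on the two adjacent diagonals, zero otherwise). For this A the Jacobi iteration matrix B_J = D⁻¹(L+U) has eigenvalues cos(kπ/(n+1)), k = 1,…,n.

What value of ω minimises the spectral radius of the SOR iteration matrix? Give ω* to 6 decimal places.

ω* = 1.947708

ρ_J = max_k |cos(kπ/117)| = cos(π/117) = 0.999640
1 − cos²(π/117) = sin²(π/117) ⇒ √(1−ρ_J²) = sin(π/117) = 0.0268480.
ω* = 2/(1 + 0.0268480) = 2/1.0268480 = 1.947708.
At ω = 1.947708 every |λ(B_ω)| = ω−1, so ρ_SOR = 0.947708.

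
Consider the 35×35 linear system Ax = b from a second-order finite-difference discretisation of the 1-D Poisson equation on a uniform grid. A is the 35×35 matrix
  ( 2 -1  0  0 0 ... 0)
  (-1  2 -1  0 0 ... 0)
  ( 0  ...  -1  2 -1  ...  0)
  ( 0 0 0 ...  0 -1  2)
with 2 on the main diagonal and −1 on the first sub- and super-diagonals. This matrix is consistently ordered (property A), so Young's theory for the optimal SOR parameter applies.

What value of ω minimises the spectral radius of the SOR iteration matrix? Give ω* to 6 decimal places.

½·tridiag(1,0,1) at n=35: λ_k = cos(kπ/36); max |λ| at k=1 ⇒ ρ_J = cos(π/36) ≈ 0.996195.
1 − cos²(π/36) = sin²(π/36) ⇒ √(1−ρ_J²) = sin(π/36) = 0.0871557.
Then 2/(1+√(1−ρ_J²)) = 2/(1+0.0871557); ω* = 2/1.0871557 = 1.839663.
Hence ρ(B_{ω*}) = 1.839663 − 1 = 0.839663.

ω* = 1.839663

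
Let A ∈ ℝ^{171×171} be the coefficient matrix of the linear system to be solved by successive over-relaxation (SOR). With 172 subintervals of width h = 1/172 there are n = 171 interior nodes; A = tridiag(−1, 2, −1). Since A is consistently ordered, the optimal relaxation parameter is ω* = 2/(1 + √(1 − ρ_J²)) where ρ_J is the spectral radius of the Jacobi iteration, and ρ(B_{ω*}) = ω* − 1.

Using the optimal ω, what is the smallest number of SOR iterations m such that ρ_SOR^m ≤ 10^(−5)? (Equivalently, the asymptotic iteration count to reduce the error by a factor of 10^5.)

m = 316

n=171: λ(B_J) = 1 − λ(A)/2 = cos(kπ/172); k=1 gives ρ_J = 0.9998332.
√(1−ρ_J²) = |sin(π/172)| = 0.0182641
So ω* = 2/1.0182641 = 1.9641270 (Young).
[ρ_SOR] ω* − 1 = 0.9641270.
Need (0.9641270)^m ≤ 10^(−5): m ≥ 5·ln10/|ln 0.9641270| = 11.5129/0.0365323 = 315.143 ⇒ m = 316.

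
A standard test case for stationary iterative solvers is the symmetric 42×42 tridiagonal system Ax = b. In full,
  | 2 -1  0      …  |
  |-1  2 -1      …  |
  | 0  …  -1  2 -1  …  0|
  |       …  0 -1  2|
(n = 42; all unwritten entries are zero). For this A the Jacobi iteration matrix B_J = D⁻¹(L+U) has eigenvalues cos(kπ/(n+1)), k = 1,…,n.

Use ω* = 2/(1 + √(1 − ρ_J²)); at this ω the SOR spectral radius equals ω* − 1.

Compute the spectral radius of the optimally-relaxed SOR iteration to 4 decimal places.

ρ_SOR = 0.8639

spectrum of D⁻¹(L+U) = {cos(kπ/43) : 1≤k≤42}; ρ_J = cos(π/43) = 0.9973.
√(1−ρ_J²) = |sin(π/43)| = 0.07300
ω* = 2/(1 + 0.07300) = 2/1.07300 = 1.8639.
At ω = 1.8639 every |λ(B_ω)| = ω−1, so ρ_SOR = 0.8639.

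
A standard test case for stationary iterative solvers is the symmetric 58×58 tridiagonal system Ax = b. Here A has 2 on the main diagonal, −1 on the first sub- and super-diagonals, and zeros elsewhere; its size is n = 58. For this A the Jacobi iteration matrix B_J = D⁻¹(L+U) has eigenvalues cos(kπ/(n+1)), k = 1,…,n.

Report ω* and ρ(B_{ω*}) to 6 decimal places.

ω* = 1.898935, ρ_SOR = 0.898935

spectrum of D⁻¹(L+U) = {cos(kπ/59) : 1≤k≤58}; ρ_J = cos(π/59) = 0.998583.
root = sin(π/59) = 0.0532222  (since 1−cos² = sin²).
[ω*] 2 ÷ (1 + 0.0532222) = 2 ÷ 1.0532222 = 1.898935.
[ρ_SOR] ω* − 1 = 0.898935.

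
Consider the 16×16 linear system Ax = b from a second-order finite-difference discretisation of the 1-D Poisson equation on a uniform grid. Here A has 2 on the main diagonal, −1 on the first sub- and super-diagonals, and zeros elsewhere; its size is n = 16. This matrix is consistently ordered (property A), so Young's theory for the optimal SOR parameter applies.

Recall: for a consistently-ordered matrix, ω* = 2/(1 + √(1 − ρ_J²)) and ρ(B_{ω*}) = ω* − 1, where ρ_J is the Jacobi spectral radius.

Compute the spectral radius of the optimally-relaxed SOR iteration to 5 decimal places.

ρ_SOR = 0.68955

[ρ_J] n=16: ρ(B_J) = cos(π/(n+1)) = cos(π/17) = 0.98297.
1 − cos²(π/17) = sin²(π/17) ⇒ √(1−ρ_J²) = sin(π/17) = 0.183750.
ω* = 2 / (1 + 0.183750) = 2 / 1.183750 ≈ 1.68955.
[ρ_SOR] ω* − 1 = 0.68955.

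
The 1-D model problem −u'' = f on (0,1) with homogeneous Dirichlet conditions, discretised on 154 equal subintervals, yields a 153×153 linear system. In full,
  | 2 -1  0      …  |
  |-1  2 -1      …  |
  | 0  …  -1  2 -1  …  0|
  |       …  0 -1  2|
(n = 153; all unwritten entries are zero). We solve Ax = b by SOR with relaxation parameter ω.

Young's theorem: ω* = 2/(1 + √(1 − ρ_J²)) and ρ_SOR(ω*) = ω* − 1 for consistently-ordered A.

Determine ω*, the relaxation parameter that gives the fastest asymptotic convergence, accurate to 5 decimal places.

ω* = 1.96002

With n=153, ρ(Jacobi) = cos(π/154) = 0.99979.
√(1−ρ_J²) = |sin(π/154)| = 0.020399
Young: ω* = 2/(1+√(1−ρ_J²)) = 2/(1+0.020399) = 2/1.020399 = 1.96002.
ρ(B_{ω*}) = ω*−1 = 0.96002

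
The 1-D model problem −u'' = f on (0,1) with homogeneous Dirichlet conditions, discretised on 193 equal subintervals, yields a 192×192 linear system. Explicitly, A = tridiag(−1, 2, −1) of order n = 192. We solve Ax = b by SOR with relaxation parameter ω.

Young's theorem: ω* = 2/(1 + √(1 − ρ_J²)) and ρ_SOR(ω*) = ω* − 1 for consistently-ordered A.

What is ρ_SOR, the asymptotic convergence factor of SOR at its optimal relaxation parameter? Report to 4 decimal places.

ρ_SOR = 0.9680

With n=192, ρ(Jacobi) = cos(π/193) = 0.9999.
√(1 − cos²(π/193)) = sin(π/193) ≈ 0.01628.
So ω* = 2/1.01628 = 1.9680 (Young).
and ρ(B_{ω*}) = 1.9680 − 1 = 0.9680.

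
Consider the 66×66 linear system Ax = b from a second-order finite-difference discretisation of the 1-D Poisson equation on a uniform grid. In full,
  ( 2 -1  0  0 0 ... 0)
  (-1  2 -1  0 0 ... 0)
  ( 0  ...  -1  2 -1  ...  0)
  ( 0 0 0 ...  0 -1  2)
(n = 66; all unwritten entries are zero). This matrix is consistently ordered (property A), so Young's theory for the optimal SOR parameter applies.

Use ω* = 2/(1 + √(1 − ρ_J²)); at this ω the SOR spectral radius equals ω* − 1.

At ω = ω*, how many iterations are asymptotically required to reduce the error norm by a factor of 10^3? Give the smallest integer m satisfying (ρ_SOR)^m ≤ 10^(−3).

m = 74

With n=66, ρ(Jacobi) = cos(π/67) = 0.9989009.
1 − cos²(π/67) = sin²(π/67) ⇒ √(1−ρ_J²) = sin(π/67) = 0.0468723.
So ω* = 2/1.0468723 = 1.9104527 (Young).
ρ(B_{ω*}) = ω*−1 = 0.9104527
(0.9104527)^m ≤ 10^{−3}  ⇒  m·ln(0.9104527) ≤ −3·ln10  ⇒  m ≥ 73.633  ⇒  m = 74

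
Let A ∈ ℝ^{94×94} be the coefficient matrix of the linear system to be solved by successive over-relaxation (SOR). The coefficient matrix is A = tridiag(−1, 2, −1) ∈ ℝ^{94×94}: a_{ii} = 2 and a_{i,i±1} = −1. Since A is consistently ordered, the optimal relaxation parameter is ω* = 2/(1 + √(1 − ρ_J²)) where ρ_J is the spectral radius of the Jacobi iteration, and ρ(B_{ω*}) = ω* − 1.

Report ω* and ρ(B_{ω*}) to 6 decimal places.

½·tridiag(1,0,1) at n=94: λ_k = cos(kπ/95); max |λ| at k=1 ⇒ ρ_J = cos(π/95) ≈ 0.999453.
root = sin(π/95) = 0.0330634  (since 1−cos² = sin²).
Then 2/(1+√(1−ρ_J²)) = 2/(1+0.0330634); ω* = 2/1.0330634 = 1.935990.
ρ_SOR = ω* − 1 ≈ 0.935990.

ω* = 1.935990, ρ_SOR = 0.935990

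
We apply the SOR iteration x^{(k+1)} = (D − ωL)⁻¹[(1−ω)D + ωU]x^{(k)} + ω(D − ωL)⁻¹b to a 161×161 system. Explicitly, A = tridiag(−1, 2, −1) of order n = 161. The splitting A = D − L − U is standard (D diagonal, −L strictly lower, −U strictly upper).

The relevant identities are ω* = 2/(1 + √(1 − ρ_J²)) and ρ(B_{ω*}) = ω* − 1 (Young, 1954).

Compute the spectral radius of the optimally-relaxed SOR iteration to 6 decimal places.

½·tridiag(1,0,1) at n=161: λ_k = cos(kπ/162); max |λ| at k=1 ⇒ ρ_J = cos(π/162) ≈ 0.999812.
√(1−ρ_J²) simplifies to sin(π/162) = 0.0193913.
Young: ω* = 2/(1+√(1−ρ_J²)) = 2/(1+0.0193913) = 2/1.0193913 = 1.961955.
Hence ρ(B_{ω*}) = 1.961955 − 1 = 0.961955.

ρ_SOR = 0.961955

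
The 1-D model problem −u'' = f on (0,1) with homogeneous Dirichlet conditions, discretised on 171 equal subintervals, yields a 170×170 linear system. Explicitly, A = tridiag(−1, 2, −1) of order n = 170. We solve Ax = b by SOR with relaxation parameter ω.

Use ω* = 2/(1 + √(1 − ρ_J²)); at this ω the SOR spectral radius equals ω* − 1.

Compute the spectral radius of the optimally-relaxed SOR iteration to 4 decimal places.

B_J for the 170×170 system has eigenvalues cos(kπ/171); ρ_J = cos(π/171) = 0.9998.
√(1 − cos²(π/171)) = sin(π/171) ≈ 0.01837.
Then 2/(1+√(1−ρ_J²)) = 2/(1+0.01837); ω* = 2/1.01837 = 1.9639.
ρ_SOR = ω* − 1 = 1.9639 − 1 = 0.9639.

ρ_SOR = 0.9639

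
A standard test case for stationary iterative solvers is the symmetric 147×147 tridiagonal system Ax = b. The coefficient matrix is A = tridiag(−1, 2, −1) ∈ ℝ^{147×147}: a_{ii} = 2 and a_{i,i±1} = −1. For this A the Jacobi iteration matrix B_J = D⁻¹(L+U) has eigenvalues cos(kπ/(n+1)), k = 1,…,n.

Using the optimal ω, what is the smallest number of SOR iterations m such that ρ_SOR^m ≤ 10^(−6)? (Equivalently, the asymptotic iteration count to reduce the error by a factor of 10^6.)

B_J for the 147×147 system has eigenvalues cos(kπ/148); ρ_J = cos(π/148) = 0.9997747.
√(1−ρ_J²) = |sin(π/148)| = 0.0212254
Young: ω* = 2/(1+√(1−ρ_J²)) = 2/(1+0.0212254) = 2/1.0212254 = 1.9584315.
ρ_SOR = ω* − 1 = 1.9584315 − 1 = 0.9584315.
m ≥ 6·ln10 / (−ln 0.9584315) = 325.398; smallest integer m = 326.

m = 326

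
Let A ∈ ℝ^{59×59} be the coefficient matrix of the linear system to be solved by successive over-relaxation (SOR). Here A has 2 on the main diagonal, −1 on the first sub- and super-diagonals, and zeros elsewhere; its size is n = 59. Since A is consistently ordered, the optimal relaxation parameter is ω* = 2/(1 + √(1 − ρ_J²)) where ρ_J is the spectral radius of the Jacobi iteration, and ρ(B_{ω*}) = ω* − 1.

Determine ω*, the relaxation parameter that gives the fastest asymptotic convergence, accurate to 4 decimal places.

ω* = 1.9005

½·tridiag(1,0,1) at n=59: λ_k = cos(kπ/60); max |λ| at k=1 ⇒ ρ_J = cos(π/60) ≈ 0.9986.
√(1 − cos²(π/60)) = sin(π/60) ≈ 0.05234.
[ω*] 2 ÷ (1 + 0.05234) = 2 ÷ 1.05234 = 1.9005.
ρ(B_{ω*}) = ω*−1 = 0.9005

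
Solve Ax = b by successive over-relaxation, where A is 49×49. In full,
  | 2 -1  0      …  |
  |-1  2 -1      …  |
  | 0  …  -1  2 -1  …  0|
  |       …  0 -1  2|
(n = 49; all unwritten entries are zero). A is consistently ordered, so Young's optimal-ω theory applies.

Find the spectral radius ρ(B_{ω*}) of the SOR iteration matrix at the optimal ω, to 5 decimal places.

[ρ_J] n=49: ρ(B_J) = cos(π/(n+1)) = cos(π/50) = 0.99803.
√(1 − cos²(π/50)) = sin(π/50) ≈ 0.062791.
Young: ω* = 2/(1+√(1−ρ_J²)) = 2/(1+0.062791) = 2/1.062791 = 1.88184.
and ρ(B_{ω*}) = 1.88184 − 1 = 0.88184.

ρ_SOR = 0.88184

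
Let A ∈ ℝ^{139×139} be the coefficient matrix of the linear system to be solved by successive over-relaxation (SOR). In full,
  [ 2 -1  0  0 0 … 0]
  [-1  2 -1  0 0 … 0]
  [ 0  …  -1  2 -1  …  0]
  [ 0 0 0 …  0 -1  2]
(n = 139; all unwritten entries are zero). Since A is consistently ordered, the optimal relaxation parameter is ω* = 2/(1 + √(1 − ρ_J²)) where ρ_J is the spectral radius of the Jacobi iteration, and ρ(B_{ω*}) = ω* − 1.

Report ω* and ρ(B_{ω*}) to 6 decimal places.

With n=139, ρ(Jacobi) = cos(π/140) = 0.999748.
root = sin(π/140) = 0.0224381  (since 1−cos² = sin²).
[ω*] 2 ÷ (1 + 0.0224381) = 2 ÷ 1.0224381 = 1.956109.
and ρ(B_{ω*}) = 1.956109 − 1 = 0.956109.

ω* = 1.956109, ρ_SOR = 0.956109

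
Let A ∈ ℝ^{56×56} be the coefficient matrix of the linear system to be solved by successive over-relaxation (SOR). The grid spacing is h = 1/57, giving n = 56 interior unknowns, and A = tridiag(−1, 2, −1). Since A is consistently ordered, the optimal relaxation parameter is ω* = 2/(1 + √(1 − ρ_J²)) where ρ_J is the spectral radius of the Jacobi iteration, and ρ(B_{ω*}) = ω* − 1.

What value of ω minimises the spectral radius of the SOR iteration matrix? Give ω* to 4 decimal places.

½·tridiag(1,0,1) at n=56: λ_k = cos(kπ/57); max |λ| at k=1 ⇒ ρ_J = cos(π/57) ≈ 0.9985.
1 − cos²(π/57) = sin²(π/57) ⇒ √(1−ρ_J²) = sin(π/57) = 0.05509.
Young: ω* = 2/(1+√(1−ρ_J²)) = 2/(1+0.05509) = 2/1.05509 = 1.8956.
and ρ(B_{ω*}) = 1.8956 − 1 = 0.8956.

ω* = 1.8956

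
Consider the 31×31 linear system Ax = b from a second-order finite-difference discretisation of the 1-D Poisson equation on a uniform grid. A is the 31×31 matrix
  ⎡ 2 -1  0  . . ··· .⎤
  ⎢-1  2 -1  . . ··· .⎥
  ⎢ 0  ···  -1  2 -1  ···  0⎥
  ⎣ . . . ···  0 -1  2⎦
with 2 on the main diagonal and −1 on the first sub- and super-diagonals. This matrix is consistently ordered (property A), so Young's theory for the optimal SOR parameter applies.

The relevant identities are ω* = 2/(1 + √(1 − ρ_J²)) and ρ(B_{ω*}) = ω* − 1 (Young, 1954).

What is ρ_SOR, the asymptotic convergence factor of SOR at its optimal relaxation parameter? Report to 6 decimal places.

[ρ_J] n=31: ρ(B_J) = cos(π/(n+1)) = cos(π/32) = 0.995185.
√(1−ρ_J²) = |sin(π/32)| = 0.0980171
ω* = 2/(1 + 0.0980171) = 2/1.0980171 = 1.821465.
Hence ρ(B_{ω*}) = 1.821465 − 1 = 0.821465.

ρ_SOR = 0.821465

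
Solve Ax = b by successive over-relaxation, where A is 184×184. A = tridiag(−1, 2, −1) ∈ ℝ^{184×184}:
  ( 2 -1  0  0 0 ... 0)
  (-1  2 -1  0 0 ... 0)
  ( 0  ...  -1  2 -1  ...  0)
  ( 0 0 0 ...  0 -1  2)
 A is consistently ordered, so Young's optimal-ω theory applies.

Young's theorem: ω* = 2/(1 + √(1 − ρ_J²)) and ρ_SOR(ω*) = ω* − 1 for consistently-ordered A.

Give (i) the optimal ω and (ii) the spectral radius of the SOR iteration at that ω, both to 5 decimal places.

B_J for the 184×184 system has eigenvalues cos(kπ/185); ρ_J = cos(π/185) = 0.99986.
1 − cos²(π/185) = sin²(π/185) ⇒ √(1−ρ_J²) = sin(π/185) = 0.016981.
So ω* = 2/1.016981 = 1.96661 (Young).
and ρ(B_{ω*}) = 1.96661 − 1 = 0.96661.

ω* = 1.96661, ρ_SOR = 0.96661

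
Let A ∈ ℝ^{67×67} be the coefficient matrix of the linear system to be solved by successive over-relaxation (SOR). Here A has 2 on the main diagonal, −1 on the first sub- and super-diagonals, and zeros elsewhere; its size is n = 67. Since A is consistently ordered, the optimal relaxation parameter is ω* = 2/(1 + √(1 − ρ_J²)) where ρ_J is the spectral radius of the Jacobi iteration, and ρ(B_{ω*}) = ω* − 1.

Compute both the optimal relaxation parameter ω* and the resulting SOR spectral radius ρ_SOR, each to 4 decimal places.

ω* = 1.9117, ρ_SOR = 0.9117

[ρ_J] n=67: ρ(B_J) = cos(π/(n+1)) = cos(π/68) = 0.9989.
√(1 − cos²(π/68)) = sin(π/68) ≈ 0.04618.
ω* = 2/(1+0.04618) = 1.9117
ρ_SOR = ω* − 1 ≈ 0.9117.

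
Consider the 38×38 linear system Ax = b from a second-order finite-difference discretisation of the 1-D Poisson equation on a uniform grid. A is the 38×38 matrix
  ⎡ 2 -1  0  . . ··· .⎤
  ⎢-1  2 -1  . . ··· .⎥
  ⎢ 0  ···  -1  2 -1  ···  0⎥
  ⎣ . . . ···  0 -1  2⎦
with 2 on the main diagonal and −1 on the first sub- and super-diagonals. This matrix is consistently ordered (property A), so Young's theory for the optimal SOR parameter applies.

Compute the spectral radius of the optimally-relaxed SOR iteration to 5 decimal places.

½·tridiag(1,0,1) at n=38: λ_k = cos(kπ/39); max |λ| at k=1 ⇒ ρ_J = cos(π/39) ≈ 0.99676.
1 − cos²(π/39) = sin²(π/39) ⇒ √(1−ρ_J²) = sin(π/39) = 0.080467.
ω* = 2 / (1 + 0.080467) = 2 / 1.080467 ≈ 1.85105.
Hence ρ(B_{ω*}) = 1.85105 − 1 = 0.85105.

ρ_SOR = 0.85105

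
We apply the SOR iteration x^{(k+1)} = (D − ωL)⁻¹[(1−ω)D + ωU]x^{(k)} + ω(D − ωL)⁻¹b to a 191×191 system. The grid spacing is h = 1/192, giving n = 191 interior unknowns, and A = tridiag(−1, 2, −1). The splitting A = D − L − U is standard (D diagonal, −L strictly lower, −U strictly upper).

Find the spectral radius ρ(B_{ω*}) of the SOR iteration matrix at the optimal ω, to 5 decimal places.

[ρ_J] n=191: ρ(B_J) = cos(π/(n+1)) = cos(π/192) = 0.99987.
root = sin(π/192) = 0.016362  (since 1−cos² = sin²).
ω* = 2/(1 + 0.016362) = 2/1.016362 = 1.96780.
ρ(B_{ω*}) = ω*−1 = 0.96780

ρ_SOR = 0.96780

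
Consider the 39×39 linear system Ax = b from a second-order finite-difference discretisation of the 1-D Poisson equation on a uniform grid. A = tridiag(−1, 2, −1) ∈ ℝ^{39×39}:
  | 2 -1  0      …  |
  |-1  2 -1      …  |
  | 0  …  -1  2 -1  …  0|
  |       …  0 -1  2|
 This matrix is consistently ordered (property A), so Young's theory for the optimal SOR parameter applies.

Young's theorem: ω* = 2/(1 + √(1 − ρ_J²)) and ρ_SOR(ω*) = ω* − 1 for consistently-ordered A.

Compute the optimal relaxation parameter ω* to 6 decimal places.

[ρ_J] n=39: ρ(B_J) = cos(π/(n+1)) = cos(π/40) = 0.996917.
√(1−ρ_J²) = |sin(π/40)| = 0.0784591
ω* = 2 / (1 + 0.0784591) = 2 / 1.0784591 ≈ 1.854498.
[ρ_SOR] ω* − 1 = 0.854498.

ω* = 1.854498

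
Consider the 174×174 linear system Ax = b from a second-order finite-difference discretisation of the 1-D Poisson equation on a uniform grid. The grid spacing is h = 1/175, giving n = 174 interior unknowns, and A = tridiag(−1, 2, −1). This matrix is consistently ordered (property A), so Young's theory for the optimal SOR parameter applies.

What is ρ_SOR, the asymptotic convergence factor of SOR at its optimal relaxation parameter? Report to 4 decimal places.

ρ_SOR = 0.9647

ρ_J = max_k |cos(kπ/175)| = cos(π/175) = 0.9998
1 − cos²(π/175) = sin²(π/175) ⇒ √(1−ρ_J²) = sin(π/175) = 0.01795.
ω* = 2 / (1 + 0.01795) = 2 / 1.01795 ≈ 1.9647.
At ω = 1.9647 every |λ(B_ω)| = ω−1, so ρ_SOR = 0.9647.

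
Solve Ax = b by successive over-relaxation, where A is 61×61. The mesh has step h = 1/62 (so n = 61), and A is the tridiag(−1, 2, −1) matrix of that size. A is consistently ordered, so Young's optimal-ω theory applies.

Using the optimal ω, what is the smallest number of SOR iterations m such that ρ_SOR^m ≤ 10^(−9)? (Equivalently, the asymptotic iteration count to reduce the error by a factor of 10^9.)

m = 205

½·tridiag(1,0,1) at n=61: λ_k = cos(kπ/62); max |λ| at k=1 ⇒ ρ_J = cos(π/62) ≈ 0.9987165.
√(1−ρ_J²) simplifies to sin(π/62) = 0.0506492.
Young: ω* = 2/(1+√(1−ρ_J²)) = 2/(1+0.0506492) = 2/1.0506492 = 1.9035849.
Hence ρ(B_{ω*}) = 1.9035849 − 1 = 0.9035849.
(0.9035849)^m ≤ 10^{−9}  ⇒  m·ln(0.9035849) ≤ −9·ln10  ⇒  m ≥ 204.402  ⇒  m = 205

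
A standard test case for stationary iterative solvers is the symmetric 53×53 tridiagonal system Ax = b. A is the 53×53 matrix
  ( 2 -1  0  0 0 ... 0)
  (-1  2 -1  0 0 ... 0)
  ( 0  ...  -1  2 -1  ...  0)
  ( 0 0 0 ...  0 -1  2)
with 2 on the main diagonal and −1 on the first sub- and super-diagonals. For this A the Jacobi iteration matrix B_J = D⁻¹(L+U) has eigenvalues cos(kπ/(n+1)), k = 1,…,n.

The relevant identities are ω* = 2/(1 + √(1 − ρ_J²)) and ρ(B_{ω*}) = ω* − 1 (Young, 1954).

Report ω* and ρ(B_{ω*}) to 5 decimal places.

ω* = 1.89010, ρ_SOR = 0.89010

n=53: λ(B_J) = 1 − λ(A)/2 = cos(kπ/54); k=1 gives ρ_J = 0.99831.
root = sin(π/54) = 0.058145  (since 1−cos² = sin²).
Young: ω* = 2/(1+√(1−ρ_J²)) = 2/(1+0.058145) = 2/1.058145 = 1.89010.
ρ_SOR = ω* − 1 ≈ 0.89010.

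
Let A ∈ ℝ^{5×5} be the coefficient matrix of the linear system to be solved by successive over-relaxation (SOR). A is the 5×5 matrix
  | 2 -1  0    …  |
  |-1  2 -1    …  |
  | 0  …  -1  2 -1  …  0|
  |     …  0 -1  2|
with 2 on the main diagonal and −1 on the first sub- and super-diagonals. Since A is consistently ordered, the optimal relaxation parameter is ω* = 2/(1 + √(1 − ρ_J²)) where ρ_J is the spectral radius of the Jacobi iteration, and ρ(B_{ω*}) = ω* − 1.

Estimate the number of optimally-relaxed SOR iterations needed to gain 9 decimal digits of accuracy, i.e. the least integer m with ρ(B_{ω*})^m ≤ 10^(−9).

m = 19

n=5: λ(B_J) = 1 − λ(A)/2 = cos(kπ/6); k=1 gives ρ_J = 0.8660254.
root = sin(π/6) = 0.5000000  (since 1−cos² = sin²).
So ω* = 2/1.5000000 = 1.3333333 (Young).
ρ(B_{ω*}) = ω*−1 = 0.3333333
9·ln10 = 20.7233; −ln(0.3333333) = 1.09861; m = ⌈20.7233/1.09861⌉ = ⌈18.863⌉ = 19.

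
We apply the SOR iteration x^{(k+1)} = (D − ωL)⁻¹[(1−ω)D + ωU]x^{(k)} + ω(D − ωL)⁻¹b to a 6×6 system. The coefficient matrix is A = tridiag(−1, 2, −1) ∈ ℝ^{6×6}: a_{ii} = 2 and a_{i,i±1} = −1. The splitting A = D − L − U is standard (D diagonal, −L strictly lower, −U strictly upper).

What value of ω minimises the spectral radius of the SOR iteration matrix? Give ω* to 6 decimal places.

ρ_J = max_k |cos(kπ/7)| = cos(π/7) = 0.900969
1 − cos²(π/7) = sin²(π/7) ⇒ √(1−ρ_J²) = sin(π/7) = 0.4338837.
So ω* = 2/1.4338837 = 1.394813 (Young).
Hence ρ(B_{ω*}) = 1.394813 − 1 = 0.394813.

ω* = 1.394813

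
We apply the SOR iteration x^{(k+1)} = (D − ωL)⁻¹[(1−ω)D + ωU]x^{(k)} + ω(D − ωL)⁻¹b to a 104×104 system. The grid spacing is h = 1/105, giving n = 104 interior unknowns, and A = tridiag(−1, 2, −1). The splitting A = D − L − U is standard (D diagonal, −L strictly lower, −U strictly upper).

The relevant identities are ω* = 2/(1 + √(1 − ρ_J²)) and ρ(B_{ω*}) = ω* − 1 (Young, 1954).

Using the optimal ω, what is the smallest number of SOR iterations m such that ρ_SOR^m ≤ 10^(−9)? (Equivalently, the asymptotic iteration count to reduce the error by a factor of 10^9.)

m = 347

spectrum of D⁻¹(L+U) = {cos(kπ/105) : 1≤k≤104}; ρ_J = cos(π/105) = 0.9995524.
√(1−ρ_J²) = |sin(π/105)| = 0.0299155
So ω* = 2/1.0299155 = 1.9419069 (Young).
ρ_SOR = ω* − 1 ≈ 0.9419069.
m ≥ 9·ln10 / (−ln 0.9419069) = 346.261; smallest integer m = 347.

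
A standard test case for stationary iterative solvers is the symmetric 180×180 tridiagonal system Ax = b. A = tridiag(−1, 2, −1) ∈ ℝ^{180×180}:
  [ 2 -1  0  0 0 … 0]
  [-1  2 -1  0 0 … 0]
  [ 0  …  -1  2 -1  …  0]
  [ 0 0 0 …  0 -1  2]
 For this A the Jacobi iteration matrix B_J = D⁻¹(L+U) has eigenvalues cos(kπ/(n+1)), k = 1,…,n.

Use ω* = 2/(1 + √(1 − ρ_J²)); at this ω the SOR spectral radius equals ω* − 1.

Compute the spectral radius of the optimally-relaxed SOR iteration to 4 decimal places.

With n=180, ρ(Jacobi) = cos(π/181) = 0.9998.
√(1−ρ_J²) = |sin(π/181)| = 0.01736
Then 2/(1+√(1−ρ_J²)) = 2/(1+0.01736); ω* = 2/1.01736 = 1.9659.
ρ(B_{ω*}) = ω*−1 = 0.9659

ρ_SOR = 0.9659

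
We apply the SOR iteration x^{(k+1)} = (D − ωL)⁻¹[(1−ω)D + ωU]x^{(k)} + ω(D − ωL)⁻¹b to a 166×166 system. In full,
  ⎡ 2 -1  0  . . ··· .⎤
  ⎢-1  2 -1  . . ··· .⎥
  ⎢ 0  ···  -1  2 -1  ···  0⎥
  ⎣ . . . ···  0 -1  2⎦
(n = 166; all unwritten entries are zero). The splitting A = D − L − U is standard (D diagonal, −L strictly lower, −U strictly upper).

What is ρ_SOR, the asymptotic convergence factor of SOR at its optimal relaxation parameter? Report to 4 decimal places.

ρ_SOR = 0.9631

B_J for the 166×166 system has eigenvalues cos(kπ/167); ρ_J = cos(π/167) = 0.9998.
√(1−ρ_J²) simplifies to sin(π/167) = 0.01881.
ω* = 2/(1 + 0.01881) = 2/1.01881 = 1.9631.
[ρ_SOR] ω* − 1 = 0.9631.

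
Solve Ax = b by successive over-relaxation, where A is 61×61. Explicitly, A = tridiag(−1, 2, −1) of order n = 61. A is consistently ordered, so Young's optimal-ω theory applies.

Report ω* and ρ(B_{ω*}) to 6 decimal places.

½·tridiag(1,0,1) at n=61: λ_k = cos(kπ/62); max |λ| at k=1 ⇒ ρ_J = cos(π/62) ≈ 0.998717.
√(1−ρ_J²) simplifies to sin(π/62) = 0.0506492.
Then 2/(1+√(1−ρ_J²)) = 2/(1+0.0506492); ω* = 2/1.0506492 = 1.903585.
ρ_SOR = ω* − 1 ≈ 0.903585.

ω* = 1.903585, ρ_SOR = 0.903585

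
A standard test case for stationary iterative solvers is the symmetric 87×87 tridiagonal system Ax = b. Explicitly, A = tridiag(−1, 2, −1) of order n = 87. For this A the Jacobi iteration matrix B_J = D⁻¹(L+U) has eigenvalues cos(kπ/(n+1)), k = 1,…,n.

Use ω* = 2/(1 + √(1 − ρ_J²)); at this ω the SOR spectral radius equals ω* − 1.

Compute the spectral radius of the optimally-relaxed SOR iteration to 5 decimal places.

ρ_SOR = 0.93108

[ρ_J] n=87: ρ(B_J) = cos(π/(n+1)) = cos(π/88) = 0.99936.
1 − cos²(π/88) = sin²(π/88) ⇒ √(1−ρ_J²) = sin(π/88) = 0.035692.
ω* = 2 / (1 + 0.035692) = 2 / 1.035692 ≈ 1.93108.
and ρ(B_{ω*}) = 1.93108 − 1 = 0.93108.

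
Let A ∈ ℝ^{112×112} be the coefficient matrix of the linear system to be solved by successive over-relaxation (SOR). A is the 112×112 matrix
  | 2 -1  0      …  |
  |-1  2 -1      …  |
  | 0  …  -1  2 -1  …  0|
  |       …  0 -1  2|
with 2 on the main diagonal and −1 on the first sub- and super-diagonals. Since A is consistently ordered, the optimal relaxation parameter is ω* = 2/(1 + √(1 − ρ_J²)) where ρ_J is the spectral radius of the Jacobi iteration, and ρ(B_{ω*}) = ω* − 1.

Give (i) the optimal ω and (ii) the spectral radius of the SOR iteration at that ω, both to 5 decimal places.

ω* = 1.94591, ρ_SOR = 0.94591

½·tridiag(1,0,1) at n=112: λ_k = cos(kπ/113); max |λ| at k=1 ⇒ ρ_J = cos(π/113) ≈ 0.99961.
√(1−ρ_J²) simplifies to sin(π/113) = 0.027798.
Young: ω* = 2/(1+√(1−ρ_J²)) = 2/(1+0.027798) = 2/1.027798 = 1.94591.
ρ_SOR = ω* − 1 = 1.94591 − 1 = 0.94591.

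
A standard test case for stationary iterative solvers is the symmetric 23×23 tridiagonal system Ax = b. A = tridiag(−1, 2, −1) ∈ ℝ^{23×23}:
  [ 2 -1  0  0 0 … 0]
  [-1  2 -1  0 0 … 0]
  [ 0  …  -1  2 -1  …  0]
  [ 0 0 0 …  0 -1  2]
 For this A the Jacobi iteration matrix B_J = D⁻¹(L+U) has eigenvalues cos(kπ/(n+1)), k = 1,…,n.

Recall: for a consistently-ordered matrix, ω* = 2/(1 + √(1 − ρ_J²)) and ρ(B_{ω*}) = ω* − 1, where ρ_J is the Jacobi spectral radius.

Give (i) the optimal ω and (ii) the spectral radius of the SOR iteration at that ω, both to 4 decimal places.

n=23: λ(B_J) = 1 − λ(A)/2 = cos(kπ/24); k=1 gives ρ_J = 0.9914.
√(1 − cos²(π/24)) = sin(π/24) ≈ 0.13053.
So ω* = 2/1.13053 = 1.7691 (Young).
ρ_SOR = ω* − 1 = 1.7691 − 1 = 0.7691.

ω* = 1.7691, ρ_SOR = 0.7691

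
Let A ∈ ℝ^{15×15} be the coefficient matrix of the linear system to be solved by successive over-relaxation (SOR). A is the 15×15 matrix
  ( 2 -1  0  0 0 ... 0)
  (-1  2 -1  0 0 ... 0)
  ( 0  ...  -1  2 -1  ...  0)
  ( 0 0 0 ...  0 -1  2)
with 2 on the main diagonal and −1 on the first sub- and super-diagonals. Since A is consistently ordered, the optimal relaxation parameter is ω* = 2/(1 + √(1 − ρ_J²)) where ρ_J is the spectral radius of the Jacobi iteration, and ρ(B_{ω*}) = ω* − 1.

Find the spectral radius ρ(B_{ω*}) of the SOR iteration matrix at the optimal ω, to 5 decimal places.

½·tridiag(1,0,1) at n=15: λ_k = cos(kπ/16); max |λ| at k=1 ⇒ ρ_J = cos(π/16) ≈ 0.98079.
√(1−ρ_J²) = |sin(π/16)| = 0.195090
ω* = 2 / (1 + 0.195090) = 2 / 1.195090 ≈ 1.67351.
At ω = 1.67351 every |λ(B_ω)| = ω−1, so ρ_SOR = 0.67351.

ρ_SOR = 0.67351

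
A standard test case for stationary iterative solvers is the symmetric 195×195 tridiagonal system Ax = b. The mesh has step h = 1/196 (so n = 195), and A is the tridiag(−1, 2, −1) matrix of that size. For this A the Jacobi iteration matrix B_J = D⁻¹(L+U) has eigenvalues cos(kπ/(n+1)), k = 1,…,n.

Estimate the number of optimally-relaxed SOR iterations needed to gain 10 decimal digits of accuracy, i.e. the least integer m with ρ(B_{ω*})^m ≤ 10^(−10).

n=195: λ(B_J) = 1 − λ(A)/2 = cos(kπ/196); k=1 gives ρ_J = 0.9998715.
root = sin(π/196) = 0.0160278  (since 1−cos² = sin²).
Then 2/(1+√(1−ρ_J²)) = 2/(1+0.0160278); ω* = 2/1.0160278 = 1.9684501.
ρ_SOR = ω* − 1 = 1.9684501 − 1 = 0.9684501.
(0.9684501)^m ≤ 10^{−10}  ⇒  m·ln(0.9684501) ≤ −10·ln10  ⇒  m ≥ 718.251  ⇒  m = 719

m = 719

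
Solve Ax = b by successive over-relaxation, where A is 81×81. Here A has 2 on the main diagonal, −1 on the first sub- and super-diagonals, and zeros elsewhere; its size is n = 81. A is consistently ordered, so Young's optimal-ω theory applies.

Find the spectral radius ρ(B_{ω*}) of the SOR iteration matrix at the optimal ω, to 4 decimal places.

[ρ_J] n=81: ρ(B_J) = cos(π/(n+1)) = cos(π/82) = 0.9993.
1 − cos²(π/82) = sin²(π/82) ⇒ √(1−ρ_J²) = sin(π/82) = 0.03830.
Then 2/(1+√(1−ρ_J²)) = 2/(1+0.03830); ω* = 2/1.03830 = 1.9262.
and ρ(B_{ω*}) = 1.9262 − 1 = 0.9262.

ρ_SOR = 0.9262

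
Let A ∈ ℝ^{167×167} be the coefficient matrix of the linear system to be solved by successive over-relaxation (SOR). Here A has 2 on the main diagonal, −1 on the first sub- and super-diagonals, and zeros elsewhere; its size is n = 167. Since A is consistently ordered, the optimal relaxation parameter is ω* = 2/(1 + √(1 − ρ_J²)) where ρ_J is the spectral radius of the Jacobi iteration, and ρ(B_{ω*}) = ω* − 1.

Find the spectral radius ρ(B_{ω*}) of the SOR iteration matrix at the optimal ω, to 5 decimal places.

ρ_SOR = 0.96329

½·tridiag(1,0,1) at n=167: λ_k = cos(kπ/168); max |λ| at k=1 ⇒ ρ_J = cos(π/168) ≈ 0.99983.
√(1 − cos²(π/168)) = sin(π/168) ≈ 0.018699.
So ω* = 2/1.018699 = 1.96329 (Young).
ρ(B_{ω*}) = ω*−1 = 0.96329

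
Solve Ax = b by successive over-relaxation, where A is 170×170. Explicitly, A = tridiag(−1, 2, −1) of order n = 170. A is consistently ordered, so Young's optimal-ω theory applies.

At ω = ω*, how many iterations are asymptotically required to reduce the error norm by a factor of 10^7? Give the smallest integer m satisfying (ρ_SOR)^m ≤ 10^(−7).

ρ_J = max_k |cos(kπ/171)| = cos(π/171) = 0.9998312
√(1 − cos²(π/171)) = sin(π/171) ≈ 0.0183709.
So ω* = 2/1.0183709 = 1.9639210 (Young).
At ω = 1.9639210 every |λ(B_ω)| = ω−1, so ρ_SOR = 0.9639210.
ρ_SOR^m ≤ 10^(−7) ⇔ m ≥ 7·ln10/(−ln 0.9639210) = 16.1181/0.0367459 = 438.637; m = ⌈438.637⌉ = 439.

m = 439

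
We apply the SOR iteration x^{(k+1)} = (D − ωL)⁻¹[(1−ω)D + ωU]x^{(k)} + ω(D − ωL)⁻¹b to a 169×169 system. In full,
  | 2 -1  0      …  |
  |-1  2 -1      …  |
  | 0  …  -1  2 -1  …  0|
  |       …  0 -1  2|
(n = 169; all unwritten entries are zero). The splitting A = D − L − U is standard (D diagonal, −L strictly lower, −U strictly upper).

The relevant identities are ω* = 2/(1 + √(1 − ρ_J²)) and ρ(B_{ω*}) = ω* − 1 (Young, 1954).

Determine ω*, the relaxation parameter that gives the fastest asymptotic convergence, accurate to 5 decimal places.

ω* = 1.96371

B_J for the 169×169 system has eigenvalues cos(kπ/170); ρ_J = cos(π/170) = 0.99983.
root = sin(π/170) = 0.018479  (since 1−cos² = sin²).
[ω*] 2 ÷ (1 + 0.018479) = 2 ÷ 1.018479 = 1.96371.
ρ(B_{ω*}) = ω*−1 = 0.96371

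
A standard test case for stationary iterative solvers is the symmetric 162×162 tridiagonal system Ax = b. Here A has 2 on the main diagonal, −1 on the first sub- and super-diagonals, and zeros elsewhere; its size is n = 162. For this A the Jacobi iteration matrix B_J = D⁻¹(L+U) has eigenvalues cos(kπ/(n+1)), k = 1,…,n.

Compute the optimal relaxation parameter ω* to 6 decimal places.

ω* = 1.962184

ρ_J = max_k |cos(kπ/163)| = cos(π/163) = 0.999814
√(1 − cos²(π/163)) = sin(π/163) ≈ 0.0192724.
Young: ω* = 2/(1+√(1−ρ_J²)) = 2/(1+0.0192724) = 2/1.0192724 = 1.962184.
Hence ρ(B_{ω*}) = 1.962184 − 1 = 0.962184.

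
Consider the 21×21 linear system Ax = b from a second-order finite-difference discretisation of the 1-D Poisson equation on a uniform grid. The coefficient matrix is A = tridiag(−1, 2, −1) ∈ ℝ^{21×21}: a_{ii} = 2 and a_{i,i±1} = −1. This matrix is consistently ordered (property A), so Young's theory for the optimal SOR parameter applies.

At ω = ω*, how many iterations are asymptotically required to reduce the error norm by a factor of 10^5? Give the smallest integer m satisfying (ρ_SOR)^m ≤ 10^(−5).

spectrum of D⁻¹(L+U) = {cos(kπ/22) : 1≤k≤21}; ρ_J = cos(π/22) = 0.9898214.
root = sin(π/22) = 0.1423148  (since 1−cos² = sin²).
So ω* = 2/1.1423148 = 1.7508309 (Young).
[ρ_SOR] ω* − 1 = 0.7508309.
For 5 digits: m = 5·ln10 / (−ln 0.7508309) = 11.5129/0.286575 = 40.174; round up → m = 41.

m = 41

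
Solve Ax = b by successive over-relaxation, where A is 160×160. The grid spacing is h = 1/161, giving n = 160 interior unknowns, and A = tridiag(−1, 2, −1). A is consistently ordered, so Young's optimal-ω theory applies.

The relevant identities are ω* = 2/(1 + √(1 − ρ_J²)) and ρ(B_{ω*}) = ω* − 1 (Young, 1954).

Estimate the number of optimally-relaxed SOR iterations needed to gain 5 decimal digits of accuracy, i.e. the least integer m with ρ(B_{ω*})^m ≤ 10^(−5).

ρ_J = max_k |cos(kπ/161)| = cos(π/161) = 0.9998096
1 − cos²(π/161) = sin²(π/161) ⇒ √(1−ρ_J²) = sin(π/161) = 0.0195118.
Young: ω* = 2/(1+√(1−ρ_J²)) = 2/(1+0.0195118) = 2/1.0195118 = 1.9617232.
ρ_SOR = ω* − 1 = 1.9617232 − 1 = 0.9617232.
ρ_SOR^m ≤ 10^(−5) ⇔ m ≥ 5·ln10/(−ln 0.9617232) = 11.5129/0.0390286 = 294.986; m = ⌈294.986⌉ = 295.

m = 295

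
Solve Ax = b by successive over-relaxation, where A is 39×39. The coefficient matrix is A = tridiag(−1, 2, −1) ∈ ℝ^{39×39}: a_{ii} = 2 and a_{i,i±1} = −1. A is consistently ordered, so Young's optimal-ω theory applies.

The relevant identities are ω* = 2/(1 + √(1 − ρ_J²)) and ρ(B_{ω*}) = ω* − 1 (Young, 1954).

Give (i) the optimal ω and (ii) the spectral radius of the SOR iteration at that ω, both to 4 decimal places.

n=39: λ(B_J) = 1 − λ(A)/2 = cos(kπ/40); k=1 gives ρ_J = 0.9969.
√(1−ρ_J²) = |sin(π/40)| = 0.07846
ω* = 2/(1 + 0.07846) = 2/1.07846 = 1.8545.
ρ_SOR = ω* − 1 = 1.8545 − 1 = 0.8545.

ω* = 1.8545, ρ_SOR = 0.8545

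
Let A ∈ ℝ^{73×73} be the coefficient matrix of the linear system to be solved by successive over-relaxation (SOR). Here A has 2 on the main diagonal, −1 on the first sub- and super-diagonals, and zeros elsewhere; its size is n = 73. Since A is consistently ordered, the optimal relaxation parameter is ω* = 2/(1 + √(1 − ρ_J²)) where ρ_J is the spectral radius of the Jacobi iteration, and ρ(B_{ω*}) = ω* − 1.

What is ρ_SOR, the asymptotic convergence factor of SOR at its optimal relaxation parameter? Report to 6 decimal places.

ρ_SOR = 0.918573

[ρ_J] n=73: ρ(B_J) = cos(π/(n+1)) = cos(π/74) = 0.999099.
root = sin(π/74) = 0.0424412  (since 1−cos² = sin²).
ω* = 2/(1+0.0424412) = 1.918573
ρ_SOR = ω* − 1 ≈ 0.918573.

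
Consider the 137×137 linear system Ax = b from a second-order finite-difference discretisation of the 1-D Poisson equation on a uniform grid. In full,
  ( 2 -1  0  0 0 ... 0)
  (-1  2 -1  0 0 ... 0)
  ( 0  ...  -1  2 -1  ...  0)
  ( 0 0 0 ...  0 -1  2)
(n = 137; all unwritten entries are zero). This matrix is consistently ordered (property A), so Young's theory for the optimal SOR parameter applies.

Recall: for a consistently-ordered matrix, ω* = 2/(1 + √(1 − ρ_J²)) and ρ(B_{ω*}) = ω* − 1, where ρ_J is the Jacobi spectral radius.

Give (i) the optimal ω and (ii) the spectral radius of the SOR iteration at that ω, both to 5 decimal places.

ω* = 1.95549, ρ_SOR = 0.95549

B_J for the 137×137 system has eigenvalues cos(kπ/138); ρ_J = cos(π/138) = 0.99974.
√(1 − cos²(π/138)) = sin(π/138) ≈ 0.022763.
ω* = 2 / (1 + 0.022763) = 2 / 1.022763 ≈ 1.95549.
Hence ρ(B_{ω*}) = 1.95549 − 1 = 0.95549.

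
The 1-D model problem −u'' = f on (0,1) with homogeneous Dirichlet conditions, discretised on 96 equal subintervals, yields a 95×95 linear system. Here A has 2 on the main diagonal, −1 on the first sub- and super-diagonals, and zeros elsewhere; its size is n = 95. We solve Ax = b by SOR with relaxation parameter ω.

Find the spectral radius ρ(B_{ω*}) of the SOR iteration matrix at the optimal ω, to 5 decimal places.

½·tridiag(1,0,1) at n=95: λ_k = cos(kπ/96); max |λ| at k=1 ⇒ ρ_J = cos(π/96) ≈ 0.99946.
√(1−ρ_J²) simplifies to sin(π/96) = 0.032719.
ω* = 2 / (1 + 0.032719) = 2 / 1.032719 ≈ 1.93664.
[ρ_SOR] ω* − 1 = 0.93664.

ρ_SOR = 0.93664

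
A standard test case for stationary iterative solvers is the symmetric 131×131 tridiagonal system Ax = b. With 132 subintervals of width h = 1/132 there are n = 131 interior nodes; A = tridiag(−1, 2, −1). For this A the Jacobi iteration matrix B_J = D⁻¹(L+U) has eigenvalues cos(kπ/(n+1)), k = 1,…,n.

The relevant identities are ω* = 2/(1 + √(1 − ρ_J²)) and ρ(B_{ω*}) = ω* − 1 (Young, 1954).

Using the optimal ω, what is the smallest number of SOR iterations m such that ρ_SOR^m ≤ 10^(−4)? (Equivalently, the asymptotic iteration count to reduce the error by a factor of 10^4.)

m = 194

B_J for the 131×131 system has eigenvalues cos(kπ/132); ρ_J = cos(π/132) = 0.9997168.
root = sin(π/132) = 0.0237977  (since 1−cos² = sin²).
ω* = 2/(1 + 0.0237977) = 2/1.0237977 = 1.9535109.
ρ_SOR = ω* − 1 = 1.9535109 − 1 = 0.9535109.
4·ln10 = 9.21034; −ln(0.9535109) = 0.0476044; m = ⌈9.21034/0.0476044⌉ = ⌈193.477⌉ = 194.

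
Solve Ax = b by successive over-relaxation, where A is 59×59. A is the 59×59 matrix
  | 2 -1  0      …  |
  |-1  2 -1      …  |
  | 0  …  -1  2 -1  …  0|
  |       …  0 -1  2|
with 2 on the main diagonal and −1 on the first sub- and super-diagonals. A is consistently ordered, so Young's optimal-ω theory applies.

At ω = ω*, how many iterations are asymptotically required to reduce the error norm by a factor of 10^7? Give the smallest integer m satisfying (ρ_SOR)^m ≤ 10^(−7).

m = 154

B_J for the 59×59 system has eigenvalues cos(kπ/60); ρ_J = cos(π/60) = 0.9986295.
√(1−ρ_J²) simplifies to sin(π/60) = 0.0523360.
Then 2/(1+√(1−ρ_J²)) = 2/(1+0.0523360); ω* = 2/1.0523360 = 1.9005337.
[ρ_SOR] ω* − 1 = 0.9005337.
(0.9005337)^m ≤ 10^{−7}  ⇒  m·ln(0.9005337) ≤ −7·ln10  ⇒  m ≥ 153.846  ⇒  m = 154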